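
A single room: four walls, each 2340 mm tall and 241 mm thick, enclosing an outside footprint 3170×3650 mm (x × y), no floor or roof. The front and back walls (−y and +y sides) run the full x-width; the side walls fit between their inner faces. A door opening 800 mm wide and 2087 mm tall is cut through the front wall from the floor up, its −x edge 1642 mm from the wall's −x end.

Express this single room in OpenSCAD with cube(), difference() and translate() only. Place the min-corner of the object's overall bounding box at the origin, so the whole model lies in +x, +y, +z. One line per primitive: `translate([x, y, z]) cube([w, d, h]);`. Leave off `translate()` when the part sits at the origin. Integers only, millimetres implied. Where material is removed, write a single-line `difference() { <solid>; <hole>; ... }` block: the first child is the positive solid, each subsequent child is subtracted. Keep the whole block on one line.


difference() { cube([3170, 241, 2340]); translate([1642, 0, 0]) cube([800, 241, 2087]); }
translate([0, 3409, 0]) cube([3170, 241, 2340]);
translate([0, 241, 0]) cube([241, 3168, 2340]);
translate([2929, 241, 0]) cube([241, 3168, 2340]);


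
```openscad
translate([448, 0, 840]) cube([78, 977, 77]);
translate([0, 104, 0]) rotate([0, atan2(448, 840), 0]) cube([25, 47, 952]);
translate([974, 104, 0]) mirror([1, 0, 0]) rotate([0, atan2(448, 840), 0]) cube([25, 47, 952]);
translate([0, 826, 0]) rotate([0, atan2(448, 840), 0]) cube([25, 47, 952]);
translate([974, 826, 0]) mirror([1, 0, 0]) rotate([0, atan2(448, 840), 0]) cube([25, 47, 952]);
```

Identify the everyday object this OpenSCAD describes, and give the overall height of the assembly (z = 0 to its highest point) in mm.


A sawhorse. The overall height is 917 mm.

A beam across two mirrored pairs of raked legs — a sawhorse. The beam's underside is at z = 840 (matching the legs' vertical rise in atan2(448, 840)) and the beam is 77 mm tall, so its top is at 840 + 77 = 917 mm. The raked legs top out at the beam's underside, so that is the highest point.


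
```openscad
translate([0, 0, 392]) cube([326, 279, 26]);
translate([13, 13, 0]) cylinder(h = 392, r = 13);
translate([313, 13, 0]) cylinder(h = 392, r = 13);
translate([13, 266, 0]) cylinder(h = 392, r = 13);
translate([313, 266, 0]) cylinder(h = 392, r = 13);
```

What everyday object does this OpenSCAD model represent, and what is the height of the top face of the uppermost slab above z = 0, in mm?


A stool. The seat height is 418 mm.

A 326×279×26 slab at z = 392 on four corner cylinders — a stool. The seat top is 392 + 26 = 418 mm.


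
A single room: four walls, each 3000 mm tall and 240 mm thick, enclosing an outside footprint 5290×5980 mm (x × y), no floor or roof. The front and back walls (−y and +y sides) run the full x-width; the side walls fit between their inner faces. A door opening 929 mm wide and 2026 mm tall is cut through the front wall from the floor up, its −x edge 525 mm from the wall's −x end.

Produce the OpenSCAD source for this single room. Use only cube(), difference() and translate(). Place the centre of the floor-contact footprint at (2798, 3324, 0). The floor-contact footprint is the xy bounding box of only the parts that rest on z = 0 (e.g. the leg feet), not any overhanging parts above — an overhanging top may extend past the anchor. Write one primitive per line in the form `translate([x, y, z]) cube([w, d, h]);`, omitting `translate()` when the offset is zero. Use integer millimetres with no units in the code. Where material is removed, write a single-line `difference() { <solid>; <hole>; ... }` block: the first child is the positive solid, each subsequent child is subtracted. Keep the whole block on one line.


difference() { translate([153, 334, 0]) cube([5290, 240, 3000]); translate([678, 334, 0]) cube([929, 240, 2026]); }
translate([153, 6074, 0]) cube([5290, 240, 3000]);
translate([153, 574, 0]) cube([240, 5500, 3000]);
translate([5203, 574, 0]) cube([240, 5500, 3000]);


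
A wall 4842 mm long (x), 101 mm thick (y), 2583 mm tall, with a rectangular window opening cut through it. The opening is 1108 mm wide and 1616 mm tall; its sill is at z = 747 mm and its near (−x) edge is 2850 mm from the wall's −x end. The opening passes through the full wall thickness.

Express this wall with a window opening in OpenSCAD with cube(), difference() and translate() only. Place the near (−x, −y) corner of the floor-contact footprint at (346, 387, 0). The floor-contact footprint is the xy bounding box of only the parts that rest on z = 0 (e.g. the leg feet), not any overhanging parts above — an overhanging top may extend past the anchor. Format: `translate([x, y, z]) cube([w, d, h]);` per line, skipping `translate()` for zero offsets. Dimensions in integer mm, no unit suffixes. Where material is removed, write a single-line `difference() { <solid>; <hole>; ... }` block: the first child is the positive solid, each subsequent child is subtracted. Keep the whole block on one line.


difference() { translate([346, 387, 0]) cube([4842, 101, 2583]); translate([3196, 387, 747]) cube([1108, 101, 1616]); }


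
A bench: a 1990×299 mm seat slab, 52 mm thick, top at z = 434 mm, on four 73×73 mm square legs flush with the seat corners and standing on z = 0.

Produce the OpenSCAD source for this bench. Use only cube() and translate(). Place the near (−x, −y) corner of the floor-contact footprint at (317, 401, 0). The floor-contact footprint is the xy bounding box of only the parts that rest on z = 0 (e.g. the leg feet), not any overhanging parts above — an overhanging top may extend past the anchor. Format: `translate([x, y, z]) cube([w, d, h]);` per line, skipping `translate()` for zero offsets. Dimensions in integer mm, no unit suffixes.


// leg_h = 434 − 52 = 382
translate([317, 401, 382]) cube([1990, 299, 52]);
translate([317, 401, 0]) cube([73, 73, 382]);
translate([317, 627, 0]) cube([73, 73, 382]);
translate([2234, 401, 0]) cube([73, 73, 382]);
translate([2234, 627, 0]) cube([73, 73, 382]);


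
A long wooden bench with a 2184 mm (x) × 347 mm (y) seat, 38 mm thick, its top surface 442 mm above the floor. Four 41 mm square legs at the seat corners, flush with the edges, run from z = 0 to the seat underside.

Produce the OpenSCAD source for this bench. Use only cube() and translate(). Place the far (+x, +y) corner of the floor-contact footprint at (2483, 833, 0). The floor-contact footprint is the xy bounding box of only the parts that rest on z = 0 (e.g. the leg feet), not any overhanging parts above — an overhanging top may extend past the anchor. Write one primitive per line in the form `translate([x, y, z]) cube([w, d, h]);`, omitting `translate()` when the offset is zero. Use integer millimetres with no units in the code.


translate([299, 486, 404]) cube([2184, 347, 38]);
translate([299, 486, 0]) cube([41, 41, 404]);
translate([299, 792, 0]) cube([41, 41, 404]);
translate([2442, 486, 0]) cube([41, 41, 404]);
translate([2442, 792, 0]) cube([41, 41, 404]);


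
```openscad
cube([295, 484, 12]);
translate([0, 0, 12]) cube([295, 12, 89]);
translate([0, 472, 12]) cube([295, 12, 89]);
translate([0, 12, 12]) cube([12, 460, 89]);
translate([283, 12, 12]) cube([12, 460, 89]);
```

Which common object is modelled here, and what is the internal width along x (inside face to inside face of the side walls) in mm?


An open box. The internal width is 271 mm.

A 295×484 base slab with four walls standing on it — an open box. The base is 295 mm wide and the walls are 12 mm thick, so the internal width is 295 − 2 × 12 = 271 mm.


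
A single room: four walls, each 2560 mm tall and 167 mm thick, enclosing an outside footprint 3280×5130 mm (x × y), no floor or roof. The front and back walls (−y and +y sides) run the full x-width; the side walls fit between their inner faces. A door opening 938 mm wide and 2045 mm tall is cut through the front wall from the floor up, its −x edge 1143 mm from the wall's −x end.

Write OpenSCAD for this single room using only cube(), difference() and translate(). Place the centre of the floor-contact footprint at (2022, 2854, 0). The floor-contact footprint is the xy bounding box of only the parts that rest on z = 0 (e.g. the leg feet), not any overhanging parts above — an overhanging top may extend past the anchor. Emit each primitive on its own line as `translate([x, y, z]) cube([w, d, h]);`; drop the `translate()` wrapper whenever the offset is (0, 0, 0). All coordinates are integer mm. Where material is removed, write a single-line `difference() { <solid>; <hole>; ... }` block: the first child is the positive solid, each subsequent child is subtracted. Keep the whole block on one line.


difference() { translate([382, 289, 0]) cube([3280, 167, 2560]); translate([1525, 289, 0]) cube([938, 167, 2045]); }
translate([382, 5252, 0]) cube([3280, 167, 2560]);
translate([382, 456, 0]) cube([167, 4796, 2560]);
translate([3495, 456, 0]) cube([167, 4796, 2560]);


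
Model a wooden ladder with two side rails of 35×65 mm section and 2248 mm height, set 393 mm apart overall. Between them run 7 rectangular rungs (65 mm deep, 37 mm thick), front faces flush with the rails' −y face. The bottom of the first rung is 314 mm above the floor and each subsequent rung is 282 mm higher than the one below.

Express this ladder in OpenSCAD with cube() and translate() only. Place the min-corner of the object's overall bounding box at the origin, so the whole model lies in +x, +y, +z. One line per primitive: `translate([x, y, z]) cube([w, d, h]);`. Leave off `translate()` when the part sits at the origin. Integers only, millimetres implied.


cube([35, 65, 2248]);
translate([358, 0, 0]) cube([35, 65, 2248]);
translate([35, 0, 314]) cube([323, 65, 37]);
translate([35, 0, 596]) cube([323, 65, 37]);
translate([35, 0, 878]) cube([323, 65, 37]);
translate([35, 0, 1160]) cube([323, 65, 37]);
translate([35, 0, 1442]) cube([323, 65, 37]);
translate([35, 0, 1724]) cube([323, 65, 37]);
translate([35, 0, 2006]) cube([323, 65, 37]);


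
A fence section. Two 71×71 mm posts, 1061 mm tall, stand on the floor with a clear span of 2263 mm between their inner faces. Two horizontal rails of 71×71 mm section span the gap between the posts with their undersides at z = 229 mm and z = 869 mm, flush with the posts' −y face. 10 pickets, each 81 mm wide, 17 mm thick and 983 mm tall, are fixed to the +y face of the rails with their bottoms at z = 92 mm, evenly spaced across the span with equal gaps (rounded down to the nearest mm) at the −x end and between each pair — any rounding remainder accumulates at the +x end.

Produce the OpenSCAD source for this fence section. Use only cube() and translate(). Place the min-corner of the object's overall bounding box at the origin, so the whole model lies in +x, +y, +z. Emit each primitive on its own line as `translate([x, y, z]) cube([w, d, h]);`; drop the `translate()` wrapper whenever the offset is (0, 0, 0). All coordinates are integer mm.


cube([71, 71, 1061]);
translate([2334, 0, 0]) cube([71, 71, 1061]);
translate([71, 0, 229]) cube([2263, 71, 71]);
translate([71, 0, 869]) cube([2263, 71, 71]);
translate([203, 71, 92]) cube([81, 17, 983]);
translate([416, 71, 92]) cube([81, 17, 983]);
translate([629, 71, 92]) cube([81, 17, 983]);
translate([842, 71, 92]) cube([81, 17, 983]);
translate([1055, 71, 92]) cube([81, 17, 983]);
translate([1268, 71, 92]) cube([81, 17, 983]);
translate([1481, 71, 92]) cube([81, 17, 983]);
translate([1694, 71, 92]) cube([81, 17, 983]);
translate([1907, 71, 92]) cube([81, 17, 983]);
translate([2120, 71, 92]) cube([81, 17, 983]);


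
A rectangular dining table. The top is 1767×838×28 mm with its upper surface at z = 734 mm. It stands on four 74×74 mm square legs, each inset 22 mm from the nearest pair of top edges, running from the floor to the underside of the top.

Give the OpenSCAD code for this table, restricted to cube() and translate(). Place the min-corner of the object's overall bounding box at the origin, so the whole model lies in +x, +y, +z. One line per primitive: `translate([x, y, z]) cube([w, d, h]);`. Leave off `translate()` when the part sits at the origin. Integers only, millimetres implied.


// leg_h = 734 - 28 = 706
translate([0, 0, 706]) cube([1767, 838, 28]);
translate([22, 22, 0]) cube([74, 74, 706]);
translate([1671, 22, 0]) cube([74, 74, 706]);
translate([22, 742, 0]) cube([74, 74, 706]);
translate([1671, 742, 0]) cube([74, 74, 706]);


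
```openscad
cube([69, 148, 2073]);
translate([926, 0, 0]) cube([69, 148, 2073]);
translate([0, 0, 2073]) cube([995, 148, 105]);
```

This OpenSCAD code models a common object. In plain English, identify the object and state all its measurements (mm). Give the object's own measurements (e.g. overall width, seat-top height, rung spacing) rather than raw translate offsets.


A door frame. The clear opening is 857 mm wide and 2073 mm high. Two 69 mm wide jambs, 148 mm deep, stand either side of the opening from the floor to the top of the opening. A 105 mm thick head sits across the top of both jambs, spanning the full outside width of the frame.


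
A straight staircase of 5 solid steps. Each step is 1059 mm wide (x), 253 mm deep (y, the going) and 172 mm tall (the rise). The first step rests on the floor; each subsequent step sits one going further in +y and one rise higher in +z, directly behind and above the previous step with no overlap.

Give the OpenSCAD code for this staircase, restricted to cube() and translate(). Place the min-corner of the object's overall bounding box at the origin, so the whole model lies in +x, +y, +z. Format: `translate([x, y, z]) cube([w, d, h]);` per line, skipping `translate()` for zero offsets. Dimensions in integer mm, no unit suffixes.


cube([1059, 253, 172]);
translate([0, 253, 172]) cube([1059, 253, 172]);
translate([0, 506, 344]) cube([1059, 253, 172]);
translate([0, 759, 516]) cube([1059, 253, 172]);
translate([0, 1012, 688]) cube([1059, 253, 172]);


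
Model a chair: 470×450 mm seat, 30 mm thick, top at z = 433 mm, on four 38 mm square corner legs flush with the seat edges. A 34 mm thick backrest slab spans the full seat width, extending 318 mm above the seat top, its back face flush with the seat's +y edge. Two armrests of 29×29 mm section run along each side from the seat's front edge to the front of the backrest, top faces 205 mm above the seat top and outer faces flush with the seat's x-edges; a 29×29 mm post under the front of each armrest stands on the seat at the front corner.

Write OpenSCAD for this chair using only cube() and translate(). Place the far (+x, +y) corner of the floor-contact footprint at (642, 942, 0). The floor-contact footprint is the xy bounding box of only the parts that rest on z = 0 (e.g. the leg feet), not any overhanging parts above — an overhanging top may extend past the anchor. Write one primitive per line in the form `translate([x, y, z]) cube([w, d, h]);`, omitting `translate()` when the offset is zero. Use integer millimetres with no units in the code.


translate([172, 492, 403]) cube([470, 450, 30]);
translate([172, 492, 0]) cube([38, 38, 403]);
translate([604, 492, 0]) cube([38, 38, 403]);
translate([172, 904, 0]) cube([38, 38, 403]);
translate([604, 904, 0]) cube([38, 38, 403]);
translate([172, 908, 433]) cube([470, 34, 318]);
translate([172, 492, 609]) cube([29, 416, 29]);
translate([613, 492, 609]) cube([29, 416, 29]);
translate([172, 492, 433]) cube([29, 29, 176]);
translate([613, 492, 433]) cube([29, 29, 176]);


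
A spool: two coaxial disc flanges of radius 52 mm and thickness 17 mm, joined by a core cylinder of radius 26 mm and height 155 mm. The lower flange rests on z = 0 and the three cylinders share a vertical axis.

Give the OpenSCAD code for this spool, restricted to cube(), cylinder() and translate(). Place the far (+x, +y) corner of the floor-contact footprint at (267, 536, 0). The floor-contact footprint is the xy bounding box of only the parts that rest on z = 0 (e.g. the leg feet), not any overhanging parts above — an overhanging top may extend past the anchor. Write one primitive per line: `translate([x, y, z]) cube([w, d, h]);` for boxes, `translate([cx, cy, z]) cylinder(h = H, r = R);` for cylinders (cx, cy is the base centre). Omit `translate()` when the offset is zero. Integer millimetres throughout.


translate([215, 484, 0]) cylinder(h = 17, r = 52);
translate([215, 484, 17]) cylinder(h = 155, r = 26);
translate([215, 484, 172]) cylinder(h = 17, r = 52);


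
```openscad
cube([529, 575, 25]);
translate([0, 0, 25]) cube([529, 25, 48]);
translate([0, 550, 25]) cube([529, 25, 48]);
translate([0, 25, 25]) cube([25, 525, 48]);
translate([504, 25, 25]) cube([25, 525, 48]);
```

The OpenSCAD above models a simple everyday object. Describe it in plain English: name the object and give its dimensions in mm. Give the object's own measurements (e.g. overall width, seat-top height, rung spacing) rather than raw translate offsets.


An open-topped rectangular box: outside dimensions 529×575×73 mm, with a uniform wall and base thickness of 25 mm. The base is a full 529×575 slab on the floor; four walls sit on top of the base. The front and back walls (the −y and +y sides) span the full width; the two side walls fit between them.


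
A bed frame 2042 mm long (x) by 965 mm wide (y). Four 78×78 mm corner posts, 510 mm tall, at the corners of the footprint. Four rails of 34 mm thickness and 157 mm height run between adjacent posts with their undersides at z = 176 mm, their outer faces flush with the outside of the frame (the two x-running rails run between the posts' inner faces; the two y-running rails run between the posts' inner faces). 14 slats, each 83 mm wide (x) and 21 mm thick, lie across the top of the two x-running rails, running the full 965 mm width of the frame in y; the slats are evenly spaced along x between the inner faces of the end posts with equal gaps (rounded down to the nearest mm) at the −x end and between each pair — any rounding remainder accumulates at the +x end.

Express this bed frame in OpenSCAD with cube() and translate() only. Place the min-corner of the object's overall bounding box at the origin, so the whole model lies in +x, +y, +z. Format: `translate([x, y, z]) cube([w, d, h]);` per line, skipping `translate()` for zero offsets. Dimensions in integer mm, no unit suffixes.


// slat z = rail_z + rail_h = 176 + 157 = 333
// slat gap = ⌊(1886 − 14·83) / 15⌋ = 48
cube([78, 78, 510]);
translate([0, 887, 0]) cube([78, 78, 510]);
translate([1964, 0, 0]) cube([78, 78, 510]);
translate([1964, 887, 0]) cube([78, 78, 510]);
translate([78, 0, 176]) cube([1886, 34, 157]);
translate([78, 931, 176]) cube([1886, 34, 157]);
translate([0, 78, 176]) cube([34, 809, 157]);
translate([2008, 78, 176]) cube([34, 809, 157]);
translate([126, 0, 333]) cube([83, 965, 21]);
translate([257, 0, 333]) cube([83, 965, 21]);
translate([388, 0, 333]) cube([83, 965, 21]);
translate([519, 0, 333]) cube([83, 965, 21]);
translate([650, 0, 333]) cube([83, 965, 21]);
translate([781, 0, 333]) cube([83, 965, 21]);
translate([912, 0, 333]) cube([83, 965, 21]);
translate([1043, 0, 333]) cube([83, 965, 21]);
translate([1174, 0, 333]) cube([83, 965, 21]);
translate([1305, 0, 333]) cube([83, 965, 21]);
translate([1436, 0, 333]) cube([83, 965, 21]);
translate([1567, 0, 333]) cube([83, 965, 21]);
translate([1698, 0, 333]) cube([83, 965, 21]);
translate([1829, 0, 333]) cube([83, 965, 21]);


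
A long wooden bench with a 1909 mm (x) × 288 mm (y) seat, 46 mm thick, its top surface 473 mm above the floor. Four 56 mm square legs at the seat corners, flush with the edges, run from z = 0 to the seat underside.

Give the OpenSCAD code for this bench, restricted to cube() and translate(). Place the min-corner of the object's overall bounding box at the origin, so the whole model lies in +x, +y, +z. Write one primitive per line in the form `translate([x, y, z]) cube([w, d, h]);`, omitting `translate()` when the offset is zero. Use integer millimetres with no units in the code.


translate([0, 0, 427]) cube([1909, 288, 46]);
cube([56, 56, 427]);
translate([0, 232, 0]) cube([56, 56, 427]);
translate([1853, 0, 0]) cube([56, 56, 427]);
translate([1853, 232, 0]) cube([56, 56, 427]);


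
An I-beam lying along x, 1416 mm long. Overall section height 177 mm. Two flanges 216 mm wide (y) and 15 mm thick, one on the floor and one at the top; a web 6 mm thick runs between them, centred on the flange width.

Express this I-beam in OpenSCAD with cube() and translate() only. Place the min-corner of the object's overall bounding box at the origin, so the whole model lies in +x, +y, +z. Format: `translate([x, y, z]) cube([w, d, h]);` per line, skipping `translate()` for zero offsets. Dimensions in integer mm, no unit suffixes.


cube([1416, 216, 15]);
translate([0, 105, 15]) cube([1416, 6, 147]);
translate([0, 0, 162]) cube([1416, 216, 15]);


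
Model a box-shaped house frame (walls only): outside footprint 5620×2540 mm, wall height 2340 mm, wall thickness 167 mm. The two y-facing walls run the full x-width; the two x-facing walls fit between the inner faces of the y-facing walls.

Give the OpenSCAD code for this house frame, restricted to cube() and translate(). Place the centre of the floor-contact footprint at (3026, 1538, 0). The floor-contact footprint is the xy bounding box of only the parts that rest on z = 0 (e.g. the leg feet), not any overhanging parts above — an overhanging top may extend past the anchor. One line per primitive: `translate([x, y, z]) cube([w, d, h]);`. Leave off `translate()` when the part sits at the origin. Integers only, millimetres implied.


translate([216, 268, 0]) cube([5620, 167, 2340]);
translate([216, 2641, 0]) cube([5620, 167, 2340]);
translate([216, 435, 0]) cube([167, 2206, 2340]);
translate([5669, 435, 0]) cube([167, 2206, 2340]);


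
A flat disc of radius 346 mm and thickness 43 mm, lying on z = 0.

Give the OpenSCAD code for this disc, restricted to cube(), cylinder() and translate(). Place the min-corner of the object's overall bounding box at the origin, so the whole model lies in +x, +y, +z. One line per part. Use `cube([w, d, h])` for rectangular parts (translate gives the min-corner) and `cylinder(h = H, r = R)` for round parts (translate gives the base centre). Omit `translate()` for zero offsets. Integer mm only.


translate([346, 346, 0]) cylinder(h = 43, r = 346);


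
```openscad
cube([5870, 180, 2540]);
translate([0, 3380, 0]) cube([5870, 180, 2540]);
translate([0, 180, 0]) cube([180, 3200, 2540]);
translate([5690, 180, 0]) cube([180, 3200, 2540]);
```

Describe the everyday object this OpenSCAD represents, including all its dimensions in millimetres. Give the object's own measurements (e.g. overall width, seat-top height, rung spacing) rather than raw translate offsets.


The wall frame of a small rectangular building: four walls, each 2540 mm tall and 180 mm thick, enclosing a footprint 5870 mm (x) by 3560 mm (y) outside-to-outside, with no floor or roof. The front and back walls (the −y and +y sides) span the full width; the two side walls fit between them.


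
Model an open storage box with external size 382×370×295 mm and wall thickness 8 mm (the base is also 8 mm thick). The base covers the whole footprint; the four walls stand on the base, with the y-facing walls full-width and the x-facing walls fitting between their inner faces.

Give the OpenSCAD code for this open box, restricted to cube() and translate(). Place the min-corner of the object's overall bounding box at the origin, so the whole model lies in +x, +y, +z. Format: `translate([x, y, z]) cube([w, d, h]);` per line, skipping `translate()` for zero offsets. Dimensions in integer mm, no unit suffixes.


cube([382, 370, 8]);
translate([0, 0, 8]) cube([382, 8, 287]);
translate([0, 362, 8]) cube([382, 8, 287]);
translate([0, 8, 8]) cube([8, 354, 287]);
translate([374, 8, 8]) cube([8, 354, 287]);


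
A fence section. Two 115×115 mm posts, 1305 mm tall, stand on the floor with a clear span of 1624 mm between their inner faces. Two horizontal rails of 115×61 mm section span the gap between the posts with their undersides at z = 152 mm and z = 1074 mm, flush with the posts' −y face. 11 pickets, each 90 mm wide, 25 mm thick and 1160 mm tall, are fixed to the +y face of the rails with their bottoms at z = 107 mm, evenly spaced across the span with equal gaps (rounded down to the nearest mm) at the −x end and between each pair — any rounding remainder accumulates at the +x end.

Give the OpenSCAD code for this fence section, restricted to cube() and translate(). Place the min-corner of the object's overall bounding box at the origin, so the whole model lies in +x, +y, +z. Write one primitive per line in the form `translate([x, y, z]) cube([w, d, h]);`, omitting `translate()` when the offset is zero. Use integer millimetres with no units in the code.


cube([115, 115, 1305]);
translate([1739, 0, 0]) cube([115, 115, 1305]);
translate([115, 0, 152]) cube([1624, 115, 61]);
translate([115, 0, 1074]) cube([1624, 115, 61]);
translate([167, 115, 107]) cube([90, 25, 1160]);
translate([309, 115, 107]) cube([90, 25, 1160]);
translate([451, 115, 107]) cube([90, 25, 1160]);
translate([593, 115, 107]) cube([90, 25, 1160]);
translate([735, 115, 107]) cube([90, 25, 1160]);
translate([877, 115, 107]) cube([90, 25, 1160]);
translate([1019, 115, 107]) cube([90, 25, 1160]);
translate([1161, 115, 107]) cube([90, 25, 1160]);
translate([1303, 115, 107]) cube([90, 25, 1160]);
translate([1445, 115, 107]) cube([90, 25, 1160]);
translate([1587, 115, 107]) cube([90, 25, 1160]);


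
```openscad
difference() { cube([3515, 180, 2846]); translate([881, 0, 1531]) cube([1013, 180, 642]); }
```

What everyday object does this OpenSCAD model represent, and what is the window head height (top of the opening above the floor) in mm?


A wall with a window opening. The window head height is 2173 mm.

A wall with a rectangular opening subtracted — a window. Sill at z = 1531, opening 642 mm tall, so the head is at 1531 + 642 = 2173 mm.


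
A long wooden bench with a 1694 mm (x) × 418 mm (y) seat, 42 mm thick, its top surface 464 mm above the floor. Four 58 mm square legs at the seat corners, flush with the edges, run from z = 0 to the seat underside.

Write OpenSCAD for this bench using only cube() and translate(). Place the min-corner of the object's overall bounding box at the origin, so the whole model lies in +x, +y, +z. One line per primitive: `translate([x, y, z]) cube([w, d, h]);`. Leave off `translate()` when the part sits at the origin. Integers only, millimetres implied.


// leg_h = 464 − 42 = 422
translate([0, 0, 422]) cube([1694, 418, 42]);
cube([58, 58, 422]);
translate([0, 360, 0]) cube([58, 58, 422]);
translate([1636, 0, 0]) cube([58, 58, 422]);
translate([1636, 360, 0]) cube([58, 58, 422]);


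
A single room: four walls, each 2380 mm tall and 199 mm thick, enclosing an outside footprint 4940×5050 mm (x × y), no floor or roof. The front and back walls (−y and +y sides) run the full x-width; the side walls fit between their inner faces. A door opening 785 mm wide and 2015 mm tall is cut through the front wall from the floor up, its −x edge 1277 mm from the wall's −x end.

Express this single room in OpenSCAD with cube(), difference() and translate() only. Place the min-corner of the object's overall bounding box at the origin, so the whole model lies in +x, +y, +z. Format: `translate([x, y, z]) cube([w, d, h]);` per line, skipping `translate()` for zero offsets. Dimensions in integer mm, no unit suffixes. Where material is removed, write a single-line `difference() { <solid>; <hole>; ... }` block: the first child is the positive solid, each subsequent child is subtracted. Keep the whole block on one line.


difference() { cube([4940, 199, 2380]); translate([1277, 0, 0]) cube([785, 199, 2015]); }
translate([0, 4851, 0]) cube([4940, 199, 2380]);
translate([0, 199, 0]) cube([199, 4652, 2380]);
translate([4741, 199, 0]) cube([199, 4652, 2380]);


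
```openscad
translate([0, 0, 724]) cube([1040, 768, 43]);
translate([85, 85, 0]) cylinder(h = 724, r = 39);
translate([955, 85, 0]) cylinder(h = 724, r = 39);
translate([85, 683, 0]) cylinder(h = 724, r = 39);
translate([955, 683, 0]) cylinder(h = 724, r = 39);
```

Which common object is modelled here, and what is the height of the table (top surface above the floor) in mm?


A table. The table height is 767 mm.

A 1040×768×43 slab sits at z = 724 on four Ø78 mm round legs — a table. The top surface is at 724 + 43 = 767 mm.


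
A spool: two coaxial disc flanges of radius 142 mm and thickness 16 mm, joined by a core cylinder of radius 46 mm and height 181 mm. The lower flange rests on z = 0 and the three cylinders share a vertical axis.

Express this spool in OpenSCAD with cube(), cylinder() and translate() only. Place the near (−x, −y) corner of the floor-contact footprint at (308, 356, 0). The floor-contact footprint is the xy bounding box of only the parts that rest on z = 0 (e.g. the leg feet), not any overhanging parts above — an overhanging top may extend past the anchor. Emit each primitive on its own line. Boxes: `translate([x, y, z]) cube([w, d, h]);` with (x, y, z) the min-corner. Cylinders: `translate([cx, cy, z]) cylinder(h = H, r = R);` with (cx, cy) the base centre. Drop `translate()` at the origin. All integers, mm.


translate([450, 498, 0]) cylinder(h = 16, r = 142);
translate([450, 498, 16]) cylinder(h = 181, r = 46);
translate([450, 498, 197]) cylinder(h = 16, r = 142);


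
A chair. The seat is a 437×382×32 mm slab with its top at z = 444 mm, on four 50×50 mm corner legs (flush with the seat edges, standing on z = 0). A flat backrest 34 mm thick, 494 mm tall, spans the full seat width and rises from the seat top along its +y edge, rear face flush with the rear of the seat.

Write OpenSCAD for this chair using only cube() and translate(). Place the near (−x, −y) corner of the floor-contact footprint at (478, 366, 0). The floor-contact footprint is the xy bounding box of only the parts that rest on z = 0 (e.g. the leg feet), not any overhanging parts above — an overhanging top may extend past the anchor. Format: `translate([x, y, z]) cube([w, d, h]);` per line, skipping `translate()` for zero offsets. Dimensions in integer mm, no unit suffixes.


translate([478, 366, 412]) cube([437, 382, 32]);
translate([478, 366, 0]) cube([50, 50, 412]);
translate([865, 366, 0]) cube([50, 50, 412]);
translate([478, 698, 0]) cube([50, 50, 412]);
translate([865, 698, 0]) cube([50, 50, 412]);
translate([478, 714, 444]) cube([437, 34, 494]);


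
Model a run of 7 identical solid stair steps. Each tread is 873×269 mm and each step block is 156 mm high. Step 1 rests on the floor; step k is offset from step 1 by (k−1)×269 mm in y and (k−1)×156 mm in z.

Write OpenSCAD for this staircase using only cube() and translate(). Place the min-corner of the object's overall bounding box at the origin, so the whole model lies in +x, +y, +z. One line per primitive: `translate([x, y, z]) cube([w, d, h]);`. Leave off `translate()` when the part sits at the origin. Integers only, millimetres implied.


cube([873, 269, 156]);
translate([0, 269, 156]) cube([873, 269, 156]);
translate([0, 538, 312]) cube([873, 269, 156]);
translate([0, 807, 468]) cube([873, 269, 156]);
translate([0, 1076, 624]) cube([873, 269, 156]);
translate([0, 1345, 780]) cube([873, 269, 156]);
translate([0, 1614, 936]) cube([873, 269, 156]);


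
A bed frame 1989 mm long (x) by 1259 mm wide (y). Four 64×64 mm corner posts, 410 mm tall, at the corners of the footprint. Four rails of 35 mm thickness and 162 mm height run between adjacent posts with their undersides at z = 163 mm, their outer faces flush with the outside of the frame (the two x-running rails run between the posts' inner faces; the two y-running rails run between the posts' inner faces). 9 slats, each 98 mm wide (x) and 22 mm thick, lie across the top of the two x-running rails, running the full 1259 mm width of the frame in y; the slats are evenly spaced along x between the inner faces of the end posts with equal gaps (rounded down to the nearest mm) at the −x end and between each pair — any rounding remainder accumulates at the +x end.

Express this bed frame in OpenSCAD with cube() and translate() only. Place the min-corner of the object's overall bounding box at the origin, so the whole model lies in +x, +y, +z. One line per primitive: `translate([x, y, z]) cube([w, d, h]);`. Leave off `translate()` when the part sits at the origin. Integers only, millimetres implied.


cube([64, 64, 410]);
translate([0, 1195, 0]) cube([64, 64, 410]);
translate([1925, 0, 0]) cube([64, 64, 410]);
translate([1925, 1195, 0]) cube([64, 64, 410]);
translate([64, 0, 163]) cube([1861, 35, 162]);
translate([64, 1224, 163]) cube([1861, 35, 162]);
translate([0, 64, 163]) cube([35, 1131, 162]);
translate([1954, 64, 163]) cube([35, 1131, 162]);
translate([161, 0, 325]) cube([98, 1259, 22]);
translate([356, 0, 325]) cube([98, 1259, 22]);
translate([551, 0, 325]) cube([98, 1259, 22]);
translate([746, 0, 325]) cube([98, 1259, 22]);
translate([941, 0, 325]) cube([98, 1259, 22]);
translate([1136, 0, 325]) cube([98, 1259, 22]);
translate([1331, 0, 325]) cube([98, 1259, 22]);
translate([1526, 0, 325]) cube([98, 1259, 22]);
translate([1721, 0, 325]) cube([98, 1259, 22]);


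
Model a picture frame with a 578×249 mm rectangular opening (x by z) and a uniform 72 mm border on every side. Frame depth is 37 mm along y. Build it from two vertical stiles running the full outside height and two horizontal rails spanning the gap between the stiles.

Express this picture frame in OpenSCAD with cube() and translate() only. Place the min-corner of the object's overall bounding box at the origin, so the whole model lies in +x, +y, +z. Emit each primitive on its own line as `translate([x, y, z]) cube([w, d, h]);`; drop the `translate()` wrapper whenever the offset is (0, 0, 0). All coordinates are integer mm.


cube([72, 37, 393]);
translate([650, 0, 0]) cube([72, 37, 393]);
translate([72, 0, 0]) cube([578, 37, 72]);
translate([72, 0, 321]) cube([578, 37, 72]);


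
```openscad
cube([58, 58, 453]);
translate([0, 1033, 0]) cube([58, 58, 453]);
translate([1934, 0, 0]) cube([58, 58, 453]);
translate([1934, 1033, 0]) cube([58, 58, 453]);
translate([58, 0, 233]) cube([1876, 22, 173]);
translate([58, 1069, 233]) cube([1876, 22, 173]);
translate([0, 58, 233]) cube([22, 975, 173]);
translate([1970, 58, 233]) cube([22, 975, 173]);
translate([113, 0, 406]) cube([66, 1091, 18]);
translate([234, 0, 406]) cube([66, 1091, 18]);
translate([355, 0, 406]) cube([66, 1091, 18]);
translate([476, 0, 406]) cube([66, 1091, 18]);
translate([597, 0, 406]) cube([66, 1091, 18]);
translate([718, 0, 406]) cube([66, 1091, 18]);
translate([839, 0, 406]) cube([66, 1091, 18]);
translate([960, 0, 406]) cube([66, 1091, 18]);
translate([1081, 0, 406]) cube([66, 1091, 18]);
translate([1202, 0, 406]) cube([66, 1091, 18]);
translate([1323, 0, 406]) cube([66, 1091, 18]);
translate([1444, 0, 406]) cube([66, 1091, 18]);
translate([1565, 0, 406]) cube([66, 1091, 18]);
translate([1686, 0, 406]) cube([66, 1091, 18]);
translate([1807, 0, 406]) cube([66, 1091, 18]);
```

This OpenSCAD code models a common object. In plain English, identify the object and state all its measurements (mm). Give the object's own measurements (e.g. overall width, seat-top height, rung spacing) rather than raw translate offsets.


A bed frame 1992 mm long (x) by 1091 mm wide (y). Four 58×58 mm corner posts, 453 mm tall, at the corners of the footprint. Four rails of 22 mm thickness and 173 mm height run between adjacent posts with their undersides at z = 233 mm, their outer faces flush with the outside of the frame (the two x-running rails run between the posts' inner faces; the two y-running rails run between the posts' inner faces). 15 slats, each 66 mm wide (x) and 18 mm thick, lie across the top of the two x-running rails, running the full 1091 mm width of the frame in y; along x they sit between the end posts with a 55 mm gap after the −x posts and between neighbouring slats, leaving 61 mm before the +x posts.


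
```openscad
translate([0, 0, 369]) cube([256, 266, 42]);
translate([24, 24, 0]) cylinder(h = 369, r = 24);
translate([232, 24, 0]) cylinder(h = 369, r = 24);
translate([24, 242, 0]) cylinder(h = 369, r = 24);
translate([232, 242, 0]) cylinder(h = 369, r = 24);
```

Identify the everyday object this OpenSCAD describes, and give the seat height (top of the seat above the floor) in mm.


A stool. The seat height is 411 mm.

A 256×266×42 slab at z = 369 on four corner cylinders — a stool. The seat top is 369 + 42 = 411 mm.


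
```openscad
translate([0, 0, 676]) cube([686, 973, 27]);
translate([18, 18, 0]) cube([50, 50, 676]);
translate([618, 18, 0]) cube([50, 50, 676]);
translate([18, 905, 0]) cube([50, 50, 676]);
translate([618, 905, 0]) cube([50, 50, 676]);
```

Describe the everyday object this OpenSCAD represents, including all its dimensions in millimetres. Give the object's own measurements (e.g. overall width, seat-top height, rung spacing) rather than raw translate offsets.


A rectangular dining table. The top is 686×973×27 mm with its upper surface at z = 703 mm. It stands on four 50×50 mm square legs, each inset 18 mm from the nearest pair of top edges, running from the floor to the underside of the top.


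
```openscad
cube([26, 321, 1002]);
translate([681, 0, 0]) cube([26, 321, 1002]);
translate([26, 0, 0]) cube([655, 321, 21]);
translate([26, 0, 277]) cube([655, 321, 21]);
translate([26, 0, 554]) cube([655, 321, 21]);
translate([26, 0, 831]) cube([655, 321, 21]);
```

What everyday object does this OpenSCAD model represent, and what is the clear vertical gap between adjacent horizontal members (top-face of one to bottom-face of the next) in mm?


A bookshelf. The clear shelf gap is 256 mm.

Two tall side panels with 4 horizontal boards between them — a bookshelf. The first two shelf undersides are at z = 0 and z = 277; with shelf thickness 21, the clear gap is 277 − 0 − 21 = 256 mm.


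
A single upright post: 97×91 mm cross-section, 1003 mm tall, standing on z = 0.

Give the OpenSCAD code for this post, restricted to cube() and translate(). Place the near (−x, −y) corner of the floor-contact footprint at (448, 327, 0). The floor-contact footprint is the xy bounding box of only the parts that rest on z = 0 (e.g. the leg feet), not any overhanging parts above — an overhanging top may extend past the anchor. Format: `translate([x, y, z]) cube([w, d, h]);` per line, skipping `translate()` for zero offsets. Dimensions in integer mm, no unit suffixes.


translate([448, 327, 0]) cube([97, 91, 1003]);


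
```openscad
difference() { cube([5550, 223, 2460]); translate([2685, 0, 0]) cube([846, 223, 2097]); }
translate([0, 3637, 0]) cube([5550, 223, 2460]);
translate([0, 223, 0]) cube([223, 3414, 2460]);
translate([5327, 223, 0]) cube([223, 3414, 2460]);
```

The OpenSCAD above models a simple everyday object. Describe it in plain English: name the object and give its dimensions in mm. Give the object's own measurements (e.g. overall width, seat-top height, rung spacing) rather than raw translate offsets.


A single room: four walls, each 2460 mm tall and 223 mm thick, enclosing an outside footprint 5550×3860 mm (x × y), no floor or roof. The front and back walls (−y and +y sides) run the full x-width; the side walls fit between their inner faces. A door opening 846 mm wide and 2097 mm tall is cut through the front wall from the floor up, its −x edge 2685 mm from the wall's −x end.


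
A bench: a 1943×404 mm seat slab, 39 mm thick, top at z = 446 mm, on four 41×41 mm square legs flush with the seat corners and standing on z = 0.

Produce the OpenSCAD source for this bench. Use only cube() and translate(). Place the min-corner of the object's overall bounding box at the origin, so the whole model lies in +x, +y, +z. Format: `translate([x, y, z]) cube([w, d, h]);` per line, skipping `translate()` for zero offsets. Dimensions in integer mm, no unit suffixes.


// leg_h = 446 − 39 = 407
translate([0, 0, 407]) cube([1943, 404, 39]);
cube([41, 41, 407]);
translate([0, 363, 0]) cube([41, 41, 407]);
translate([1902, 0, 0]) cube([41, 41, 407]);
translate([1902, 363, 0]) cube([41, 41, 407]);
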